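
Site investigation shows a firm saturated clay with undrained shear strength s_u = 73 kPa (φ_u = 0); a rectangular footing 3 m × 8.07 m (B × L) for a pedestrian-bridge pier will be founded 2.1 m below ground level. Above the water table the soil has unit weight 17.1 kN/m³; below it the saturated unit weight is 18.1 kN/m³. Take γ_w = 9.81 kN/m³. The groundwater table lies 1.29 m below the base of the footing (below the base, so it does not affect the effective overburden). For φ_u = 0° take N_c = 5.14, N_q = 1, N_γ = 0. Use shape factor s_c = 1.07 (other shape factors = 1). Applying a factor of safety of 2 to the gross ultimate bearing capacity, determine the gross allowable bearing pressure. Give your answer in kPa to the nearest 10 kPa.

q = γ·D_f = 17.1 × 2.1 = 35.91 kPa.
c·N_c·s_c = 73 × 5.14 × 1.07 = 401.49 kPa
q·N_q = 35.91 × 1 = 35.91 kPa
q_ult = 401.49 + 35.91 = 437.4 kPa.
q_all = q_ult / FS = 437.4 / 2 = 218.7 kPa.

q_all ≈ 220 kPa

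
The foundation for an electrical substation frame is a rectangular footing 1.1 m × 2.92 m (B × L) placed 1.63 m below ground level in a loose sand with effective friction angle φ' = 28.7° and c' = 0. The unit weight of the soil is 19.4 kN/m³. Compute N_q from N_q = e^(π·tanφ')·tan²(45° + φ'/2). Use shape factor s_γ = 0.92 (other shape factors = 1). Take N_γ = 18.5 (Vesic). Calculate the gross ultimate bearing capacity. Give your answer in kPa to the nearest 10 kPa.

tan28.7° = 0.5475, so N_q = e^(π×0.5475)·tan²(59.35°) = 5.584 × 2.848 = 15.9.
Effective surcharge at the founding depth q = γ·D_f = 19.4 × 1.63 = 31.622 kPa.
q_ult = q·N_q + 0.5·γ·B·N_γ·s_γ
     = 31.622 × 15.903 + 0.5 × 19.4 × 1.1 × 18.5 × 0.92
     = 502.89 + 181.6 = 684.49 kPa.

q_ult ≈ 680 kPa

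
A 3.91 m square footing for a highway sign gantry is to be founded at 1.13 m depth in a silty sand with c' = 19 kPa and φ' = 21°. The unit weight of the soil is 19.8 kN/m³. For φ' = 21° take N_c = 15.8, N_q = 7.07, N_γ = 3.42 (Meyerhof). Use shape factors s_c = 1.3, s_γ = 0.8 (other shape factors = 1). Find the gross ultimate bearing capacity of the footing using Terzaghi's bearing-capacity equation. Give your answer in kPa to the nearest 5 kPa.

q_ult ≈ 655 kPa

Overburden at base level: q = 19.8 × 1.13 = 22.374 kPa.
Cohesion term c·N_c·s_c = 19 × 15.8 × 1.3 = 390.26 kPa; surcharge term q·N_q = 22.374 × 7.07 = 158.18 kPa; self-weight term 0.5·γ·B·N_γ·s_γ = 0.5 × 19.8 × 3.91 × 3.42 × 0.8 = 105.91 kPa.
q_ult = 390.26 + 158.18 + 105.91 = 654.35 kPa.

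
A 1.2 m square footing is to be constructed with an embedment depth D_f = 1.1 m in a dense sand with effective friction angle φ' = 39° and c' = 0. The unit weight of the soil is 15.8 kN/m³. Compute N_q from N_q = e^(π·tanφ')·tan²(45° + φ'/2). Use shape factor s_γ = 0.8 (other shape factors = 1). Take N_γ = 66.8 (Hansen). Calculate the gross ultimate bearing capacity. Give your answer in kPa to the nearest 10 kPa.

q_ult ≈ 1480 kPa

tan39° = 0.8098, so N_q = e^(π×0.8098)·tan²(64.5°) = 12.731 × 4.395 = 55.96.
q = γ·D_f = 15.8 × 1.1 = 17.38 kPa.
q·N_q = 17.38 × 55.957 = 972.54 kPa
0.5·γ·B·N_γ·s_γ = 0.5 × 15.8 × 1.2 × 66.8 × 0.8 = 506.61 kPa
q_ult = 972.54 + 506.61 = 1479.2 kPa.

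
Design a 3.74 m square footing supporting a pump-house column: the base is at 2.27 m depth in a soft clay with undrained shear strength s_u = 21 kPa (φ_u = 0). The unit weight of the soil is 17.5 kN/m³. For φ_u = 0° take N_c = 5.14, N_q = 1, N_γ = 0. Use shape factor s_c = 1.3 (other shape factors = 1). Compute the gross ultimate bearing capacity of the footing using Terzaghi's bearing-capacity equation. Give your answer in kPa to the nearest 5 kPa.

q = γ·D_f = 17.5 × 2.27 = 39.725 kPa.
c·N_c·s_c = 21 × 5.14 × 1.3 = 140.32 kPa
q·N_q = 39.725 × 1 = 39.725 kPa
q_ult = 140.32 + 39.725 = 180.05 kPa.

q_ult ≈ 180 kPa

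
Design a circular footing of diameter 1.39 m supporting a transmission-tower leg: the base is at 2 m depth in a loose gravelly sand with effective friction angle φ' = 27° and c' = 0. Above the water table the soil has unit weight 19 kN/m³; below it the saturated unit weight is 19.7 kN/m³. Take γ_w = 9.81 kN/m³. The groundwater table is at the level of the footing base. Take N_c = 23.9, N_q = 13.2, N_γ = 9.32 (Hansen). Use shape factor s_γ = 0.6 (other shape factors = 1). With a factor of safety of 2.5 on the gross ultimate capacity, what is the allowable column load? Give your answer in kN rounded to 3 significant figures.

Effective surcharge at the founding depth q = γ·D_f = 19 × 2 = 38 kPa.
The water table coincides with the base, so in the self-weight term γ → γ' = 9.89 kN/m³.
q_ult = q·N_q + 0.5·γ·B·N_γ·s_γ
     = 38 × 13.2 + 0.5 × 9.89 × 1.39 × 9.32 × 0.6
     = 501.6 + 38.437 = 540.04 kPa.
Gross allowable pressure q_all = 540.04 / 2.5 = 216.01 kPa.
Footing area = 1.5175 m², so allowable column load = 216.01 × 1.5175 = 327.8 kN.

P_all ≈ 328 kN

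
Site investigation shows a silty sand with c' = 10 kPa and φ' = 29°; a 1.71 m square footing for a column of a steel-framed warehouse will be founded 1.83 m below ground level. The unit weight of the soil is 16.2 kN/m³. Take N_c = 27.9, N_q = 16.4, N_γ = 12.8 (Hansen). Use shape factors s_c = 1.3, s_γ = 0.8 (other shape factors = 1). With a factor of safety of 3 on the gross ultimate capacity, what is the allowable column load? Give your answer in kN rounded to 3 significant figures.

P_all ≈ 966 kN

Effective surcharge at the founding depth q = γ·D_f = 16.2 × 1.83 = 29.646 kPa.
q_ult = c·N_c·s_c + q·N_q + 0.5·γ·B·N_γ·s_γ
     = 10 × 27.9 × 1.3 + 29.646 × 16.4 + 0.5 × 16.2 × 1.71 × 12.8 × 0.8
     = 362.7 + 486.19 + 141.83 = 990.73 kPa.
Gross allowable pressure q_all = 990.73 / 3 = 330.24 kPa.
Footing area = 2.9241 m², so allowable column load = 330.24 × 2.9241 = 965.66 kN.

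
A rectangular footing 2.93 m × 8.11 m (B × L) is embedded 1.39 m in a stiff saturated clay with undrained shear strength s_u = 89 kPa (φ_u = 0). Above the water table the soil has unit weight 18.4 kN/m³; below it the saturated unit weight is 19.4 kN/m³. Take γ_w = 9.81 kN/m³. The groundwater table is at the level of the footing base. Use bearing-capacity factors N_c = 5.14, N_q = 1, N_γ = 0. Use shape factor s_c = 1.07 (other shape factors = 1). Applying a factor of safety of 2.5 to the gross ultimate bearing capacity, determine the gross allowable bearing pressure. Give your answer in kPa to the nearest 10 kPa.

Overburden at base level: q = 18.4 × 1.39 = 25.576 kPa.
Cohesion term c·N_c·s_c = 89 × 5.14 × 1.07 = 489.48 kPa; surcharge term q·N_q = 25.576 × 1 = 25.576 kPa.
q_ult = 489.48 + 25.576 = 515.06 kPa.
q_all = q_ult / FS = 515.06 / 2.5 = 206.02 kPa.

q_all ≈ 210 kPa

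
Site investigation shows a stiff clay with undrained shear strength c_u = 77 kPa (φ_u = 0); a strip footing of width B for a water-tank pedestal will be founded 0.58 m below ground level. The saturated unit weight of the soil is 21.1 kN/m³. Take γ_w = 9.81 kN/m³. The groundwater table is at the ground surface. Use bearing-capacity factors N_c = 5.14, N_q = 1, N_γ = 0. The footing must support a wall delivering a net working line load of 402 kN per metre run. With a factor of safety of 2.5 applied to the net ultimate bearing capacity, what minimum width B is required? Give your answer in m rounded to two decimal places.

B = 2.54 m

γ' = 21.1 − 9.81 = 11.29 kN/m³ (submerged throughout). q = 11.29 × 0.58 = 6.5482 kPa.
c·N_c = 77 × 5.14 = 395.78 kPa
q·N_q = 6.5482 × 1 = 6.5482 kPa
q_ult = 395.78 + 6.5482 = 402.33 kPa.
For φ = 0 the ½γBN_γ term vanishes, so q_ult is independent of B. q_net = 402.33 − 6.5482 = 395.78 kPa; q_all(net) = 395.78/2.5 = 158.31 kPa.
Required width B = w / q_all(net) = 402 / 158.31 = 2.539 m.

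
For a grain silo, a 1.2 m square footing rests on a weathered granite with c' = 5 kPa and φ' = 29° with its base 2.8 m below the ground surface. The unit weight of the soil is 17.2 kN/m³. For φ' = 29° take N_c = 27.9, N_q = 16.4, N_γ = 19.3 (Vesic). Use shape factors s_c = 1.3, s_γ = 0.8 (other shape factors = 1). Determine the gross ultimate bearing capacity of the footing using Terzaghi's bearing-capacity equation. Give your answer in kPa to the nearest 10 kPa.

q_ult ≈ 1130 kPa

Effective surcharge at the founding depth q = γ·D_f = 17.2 × 2.8 = 48.16 kPa.
q_ult = c·N_c·s_c + q·N_q + 0.5·γ·B·N_γ·s_γ
     = 5 × 27.9 × 1.3 + 48.16 × 16.4 + 0.5 × 17.2 × 1.2 × 19.3 × 0.8
     = 181.35 + 789.82 + 159.34 = 1130.5 kPa.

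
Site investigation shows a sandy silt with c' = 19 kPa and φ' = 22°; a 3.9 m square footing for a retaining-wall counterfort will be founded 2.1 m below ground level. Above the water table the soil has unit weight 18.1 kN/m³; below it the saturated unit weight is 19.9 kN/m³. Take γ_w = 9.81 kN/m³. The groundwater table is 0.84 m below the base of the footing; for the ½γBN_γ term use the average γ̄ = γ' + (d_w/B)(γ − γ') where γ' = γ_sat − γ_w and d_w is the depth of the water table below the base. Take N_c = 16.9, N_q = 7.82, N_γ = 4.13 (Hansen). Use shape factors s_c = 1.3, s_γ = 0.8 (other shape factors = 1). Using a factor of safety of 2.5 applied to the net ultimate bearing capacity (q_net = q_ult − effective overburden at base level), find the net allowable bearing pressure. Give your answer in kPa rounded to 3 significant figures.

Overburden at base level: q = 18.1 × 2.1 = 38.01 kPa.
The water table is 0.84 m below the base (< B = 3.9 m), so the ½γBN_γ term uses γ̄ = γ' + (d_w/B)(γ − γ') = 10.09 + (0.84/3.9)(18.1 − 10.09) = 11.815 kN/m³.
Cohesion term c·N_c·s_c = 19 × 16.9 × 1.3 = 417.43 kPa; surcharge term q·N_q = 38.01 × 7.82 = 297.24 kPa; self-weight term 0.5·γ·B·N_γ·s_γ = 0.5 × 11.815 × 3.9 × 4.13 × 0.8 = 76.123 kPa.
q_ult = 417.43 + 297.24 + 76.123 = 790.79 kPa.
Net ultimate: q_net = 790.79 − 38.01 = 752.78 kPa.
q_all(net) = 752.78 / 2.5 = 301.11 kPa.

q_all(net) ≈ 301 kPa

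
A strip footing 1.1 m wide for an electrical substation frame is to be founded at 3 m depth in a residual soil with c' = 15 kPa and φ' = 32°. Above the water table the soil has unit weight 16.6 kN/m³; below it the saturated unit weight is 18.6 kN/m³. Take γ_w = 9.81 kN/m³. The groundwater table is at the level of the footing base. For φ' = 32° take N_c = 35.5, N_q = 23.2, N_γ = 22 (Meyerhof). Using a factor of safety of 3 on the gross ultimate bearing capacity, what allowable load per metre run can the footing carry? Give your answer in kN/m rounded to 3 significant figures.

Effective surcharge at the founding depth q = γ·D_f = 16.6 × 3 = 49.8 kPa.
The water table coincides with the base, so in the self-weight term γ → γ' = 8.79 kN/m³.
q_ult = c·N_c + q·N_q + 0.5·γ·B·N_γ
     = 15 × 35.5 + 49.8 × 23.2 + 0.5 × 8.79 × 1.1 × 22
     = 532.5 + 1155.4 + 106.36 = 1794.2 kPa.
Gross allowable pressure q_all = 1794.2 / 3 = 598.07 kPa.
Allowable wall load = q_all × B = 598.07 × 1.1 = 657.88 kN per metre run.

≈ 658 kN/m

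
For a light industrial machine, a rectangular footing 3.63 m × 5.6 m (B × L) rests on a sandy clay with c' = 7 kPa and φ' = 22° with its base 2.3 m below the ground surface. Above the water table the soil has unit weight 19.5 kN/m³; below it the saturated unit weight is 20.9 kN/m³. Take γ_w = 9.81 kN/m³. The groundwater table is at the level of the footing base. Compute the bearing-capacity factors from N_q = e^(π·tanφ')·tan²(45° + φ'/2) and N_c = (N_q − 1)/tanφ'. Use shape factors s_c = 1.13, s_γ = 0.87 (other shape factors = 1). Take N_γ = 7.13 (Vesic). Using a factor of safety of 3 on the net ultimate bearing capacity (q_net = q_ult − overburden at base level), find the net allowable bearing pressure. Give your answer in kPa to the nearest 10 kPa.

N_q = e^(π·tan22°)·tan²(56°) = 7.82; N_c = (N_q − 1)/tanφ' = 16.88.
q = γ·D_f = 19.5 × 2.3 = 44.85 kPa.
For the ½γBN_γ term take γ' = 20.9 − 9.81 = 11.09 kN/m³ (soil below base is submerged).
c·N_c·s_c = 7 × 16.883 × 1.13 = 133.54 kPa
q·N_q = 44.85 × 7.8211 = 350.78 kPa
0.5·γ·B·N_γ·s_γ = 0.5 × 11.09 × 3.63 × 7.13 × 0.87 = 124.86 kPa
q_ult = 133.54 + 350.78 + 124.86 = 609.18 kPa.
q_net = 609.18 − 44.85 = 564.33 kPa.
q_all(net) = 564.33 / 3 = 188.11 kPa.

q_all(net) ≈ 190 kPa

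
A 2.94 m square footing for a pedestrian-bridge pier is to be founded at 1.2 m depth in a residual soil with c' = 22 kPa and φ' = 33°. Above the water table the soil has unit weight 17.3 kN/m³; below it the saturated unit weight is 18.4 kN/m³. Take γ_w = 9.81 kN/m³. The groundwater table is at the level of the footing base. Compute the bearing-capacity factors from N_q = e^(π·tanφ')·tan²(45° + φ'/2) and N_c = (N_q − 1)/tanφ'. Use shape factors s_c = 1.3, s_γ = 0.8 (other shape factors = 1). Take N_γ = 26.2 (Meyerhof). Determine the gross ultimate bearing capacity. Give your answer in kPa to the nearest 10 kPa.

q_ult ≈ 1910 kPa

tan33° = 0.6494, so N_q = e^(π×0.6494)·tan²(61.5°) = 7.692 × 3.392 = 26.09.
N_c = (26.09 − 1)/tan33° = 38.64.
Overburden at base level: q = 17.3 × 1.2 = 20.76 kPa.
Below the base the soil is submerged, so the ½γBN_γ term uses γ' = 18.4 − 9.81 = 8.59 kN/m³.
Cohesion term c·N_c·s_c = 22 × 38.638 × 1.3 = 1105.1 kPa; surcharge term q·N_q = 20.76 × 26.092 = 541.67 kPa; self-weight term 0.5·γ·B·N_γ·s_γ = 0.5 × 8.59 × 2.94 × 26.2 × 0.8 = 264.67 kPa.
q_ult = 1105.1 + 541.67 + 264.67 = 1911.4 kPa.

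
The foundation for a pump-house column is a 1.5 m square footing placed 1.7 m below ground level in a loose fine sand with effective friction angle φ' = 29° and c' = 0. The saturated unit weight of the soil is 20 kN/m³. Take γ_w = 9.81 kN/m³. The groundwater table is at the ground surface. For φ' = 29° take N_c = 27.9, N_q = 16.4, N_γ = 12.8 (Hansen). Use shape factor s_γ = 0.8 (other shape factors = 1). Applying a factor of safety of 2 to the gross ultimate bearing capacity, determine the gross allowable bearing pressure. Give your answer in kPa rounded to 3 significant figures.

Water table at ground surface, so effective unit weight γ' = 20 − 9.81 = 10.19 kN/m³ is used throughout; overburden q = 10.19 × 1.7 = 17.323 kPa; the same γ' applies in the ½γBN_γ term.
Surcharge term q·N_q = 17.323 × 16.4 = 284.1 kPa; self-weight term 0.5·γ·B·N_γ·s_γ = 0.5 × 10.19 × 1.5 × 12.8 × 0.8 = 78.259 kPa.
q_ult = 284.1 + 78.259 = 362.36 kPa.
q_all = q_ult / FS = 362.36 / 2 = 181.18 kPa.

q_all ≈ 181 kPa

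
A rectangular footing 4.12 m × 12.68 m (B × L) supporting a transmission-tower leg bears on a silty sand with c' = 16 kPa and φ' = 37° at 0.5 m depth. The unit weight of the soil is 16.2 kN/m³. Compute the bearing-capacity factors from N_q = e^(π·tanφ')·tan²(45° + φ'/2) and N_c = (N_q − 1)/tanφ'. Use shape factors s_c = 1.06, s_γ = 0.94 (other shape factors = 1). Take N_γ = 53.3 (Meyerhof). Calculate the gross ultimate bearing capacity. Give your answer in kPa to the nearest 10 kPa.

q_ult ≈ 2960 kPa

tan37° = 0.7536, so N_q = e^(π×0.7536)·tan²(63.5°) = 10.669 × 4.023 = 42.92.
N_c = (42.92 − 1)/tan37° = 55.63.
q = γ·D_f = 16.2 × 0.5 = 8.1 kPa.
c·N_c·s_c = 16 × 55.63 × 1.06 = 943.48 kPa
q·N_q = 8.1 × 42.92 = 347.65 kPa
0.5·γ·B·N_γ·s_γ = 0.5 × 16.2 × 4.12 × 53.3 × 0.94 = 1672 kPa
q_ult = 943.48 + 347.65 + 1672 = 2963.1 kPa.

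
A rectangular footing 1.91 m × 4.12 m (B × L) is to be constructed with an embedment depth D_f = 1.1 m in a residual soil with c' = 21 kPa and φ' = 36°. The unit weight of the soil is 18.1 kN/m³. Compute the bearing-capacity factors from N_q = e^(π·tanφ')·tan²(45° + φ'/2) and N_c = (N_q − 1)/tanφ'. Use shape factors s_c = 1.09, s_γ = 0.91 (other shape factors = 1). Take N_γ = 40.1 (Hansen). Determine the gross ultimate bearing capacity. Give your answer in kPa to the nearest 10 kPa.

tan36° = 0.7265, so N_q = e^(π×0.7265)·tan²(63°) = 9.801 × 3.852 = 37.75.
N_c = (37.75 − 1)/tan36° = 50.59.
q = γ·D_f = 18.1 × 1.1 = 19.91 kPa.
c·N_c·s_c = 21 × 50.585 × 1.09 = 1157.9 kPa
q·N_q = 19.91 × 37.752 = 751.65 kPa
0.5·γ·B·N_γ·s_γ = 0.5 × 18.1 × 1.91 × 40.1 × 0.91 = 630.77 kPa
q_ult = 1157.9 + 751.65 + 630.77 = 2540.3 kPa.

q_ult ≈ 2540 kPa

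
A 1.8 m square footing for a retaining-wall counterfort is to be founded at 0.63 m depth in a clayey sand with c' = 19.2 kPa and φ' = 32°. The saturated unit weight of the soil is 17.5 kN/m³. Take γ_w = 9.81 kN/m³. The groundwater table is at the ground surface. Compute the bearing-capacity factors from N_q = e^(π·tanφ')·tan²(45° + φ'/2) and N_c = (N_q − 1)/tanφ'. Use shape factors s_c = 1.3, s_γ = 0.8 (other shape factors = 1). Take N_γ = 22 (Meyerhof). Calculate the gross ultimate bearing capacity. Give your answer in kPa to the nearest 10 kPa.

tan32° = 0.6249, so N_q = e^(π×0.6249)·tan²(61°) = 7.121 × 3.255 = 23.18.
N_c = (23.18 − 1)/tan32° = 35.49.
With the water table at the surface the whole profile is submerged: γ' = 17.5 − 9.81 = 7.69 kN/m³, so q = γ'·D_f = 4.8447 kPa; the same γ' applies in the ½γBN_γ term.
q_ult = c·N_c·s_c + q·N_q + 0.5·γ·B·N_γ·s_γ
     = 19.2 × 35.49 × 1.3 + 4.8447 × 23.177 + 0.5 × 7.69 × 1.8 × 22 × 0.8
     = 885.84 + 112.28 + 121.81 = 1119.9 kPa.

q_ult ≈ 1120 kPa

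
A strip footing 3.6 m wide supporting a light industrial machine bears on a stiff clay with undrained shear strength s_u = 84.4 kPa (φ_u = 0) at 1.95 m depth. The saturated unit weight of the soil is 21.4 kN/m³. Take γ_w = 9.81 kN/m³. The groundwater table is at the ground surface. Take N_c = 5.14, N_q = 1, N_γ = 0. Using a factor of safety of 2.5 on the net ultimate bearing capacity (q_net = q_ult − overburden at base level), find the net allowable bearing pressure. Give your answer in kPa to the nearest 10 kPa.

Water table at ground surface, so effective unit weight γ' = 21.4 − 9.81 = 11.59 kN/m³ is used throughout; overburden q = 11.59 × 1.95 = 22.6 kPa.
Cohesion term c·N_c = 84.4 × 5.14 = 433.82 kPa; surcharge term q·N_q = 22.6 × 1 = 22.6 kPa.
q_ult = 433.82 + 22.6 = 456.42 kPa.
q_net = 456.42 − 22.6 = 433.82 kPa.
q_all(net) = 433.82 / 2.5 = 173.53 kPa.

q_all(net) ≈ 170 kPa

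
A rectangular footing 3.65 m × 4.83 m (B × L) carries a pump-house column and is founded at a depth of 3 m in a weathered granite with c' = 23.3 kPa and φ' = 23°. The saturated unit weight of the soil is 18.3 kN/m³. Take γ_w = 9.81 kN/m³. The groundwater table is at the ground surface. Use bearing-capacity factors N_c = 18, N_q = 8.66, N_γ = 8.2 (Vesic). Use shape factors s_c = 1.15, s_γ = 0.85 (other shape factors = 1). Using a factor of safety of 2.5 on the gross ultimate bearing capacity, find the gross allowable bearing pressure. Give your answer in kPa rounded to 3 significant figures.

q_all ≈ 324 kPa

Water table at ground surface, so effective unit weight γ' = 18.3 − 9.81 = 8.49 kN/m³ is used throughout; overburden q = 8.49 × 3 = 25.47 kPa; the same γ' applies in the ½γBN_γ term.
Cohesion term c·N_c·s_c = 23.3 × 18 × 1.15 = 482.31 kPa; surcharge term q·N_q = 25.47 × 8.66 = 220.57 kPa; self-weight term 0.5·γ·B·N_γ·s_γ = 0.5 × 8.49 × 3.65 × 8.2 × 0.85 = 107.99 kPa.
q_ult = 482.31 + 220.57 + 107.99 = 810.88 kPa.
q_all = 810.88 / 2.5 = 324.35 kPa.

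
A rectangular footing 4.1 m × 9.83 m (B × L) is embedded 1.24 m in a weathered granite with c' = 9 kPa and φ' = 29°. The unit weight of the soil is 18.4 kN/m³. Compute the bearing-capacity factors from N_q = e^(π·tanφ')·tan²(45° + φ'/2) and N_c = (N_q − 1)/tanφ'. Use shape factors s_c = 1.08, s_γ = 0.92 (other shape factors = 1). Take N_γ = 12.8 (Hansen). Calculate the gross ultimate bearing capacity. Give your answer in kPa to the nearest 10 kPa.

tan29° = 0.5543, so N_q = e^(π×0.5543)·tan²(59.5°) = 5.705 × 2.882 = 16.44.
N_c = (16.44 − 1)/tan29° = 27.86.
q = γ·D_f = 18.4 × 1.24 = 22.816 kPa.
c·N_c·s_c = 9 × 27.86 × 1.08 = 270.8 kPa
q·N_q = 22.816 × 16.443 = 375.17 kPa
0.5·γ·B·N_γ·s_γ = 0.5 × 18.4 × 4.1 × 12.8 × 0.92 = 444.19 kPa
q_ult = 270.8 + 375.17 + 444.19 = 1090.2 kPa.

q_ult ≈ 1090 kPa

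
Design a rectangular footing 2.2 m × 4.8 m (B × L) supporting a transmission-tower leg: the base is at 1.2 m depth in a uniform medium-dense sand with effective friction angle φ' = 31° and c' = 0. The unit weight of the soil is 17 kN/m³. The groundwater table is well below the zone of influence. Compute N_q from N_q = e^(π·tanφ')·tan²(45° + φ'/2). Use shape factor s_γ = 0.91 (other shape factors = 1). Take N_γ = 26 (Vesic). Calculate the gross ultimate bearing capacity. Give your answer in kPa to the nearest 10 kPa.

q_ult ≈ 860 kPa

tan31° = 0.6009, so N_q = e^(π×0.6009)·tan²(60.5°) = 6.604 × 3.124 = 20.63.
Overburden at base level: q = 17 × 1.2 = 20.4 kPa.
Surcharge term q·N_q = 20.4 × 20.631 = 420.87 kPa; self-weight term 0.5·γ·B·N_γ·s_γ = 0.5 × 17 × 2.2 × 26 × 0.91 = 442.44 kPa.
q_ult = 420.87 + 442.44 = 863.31 kPa.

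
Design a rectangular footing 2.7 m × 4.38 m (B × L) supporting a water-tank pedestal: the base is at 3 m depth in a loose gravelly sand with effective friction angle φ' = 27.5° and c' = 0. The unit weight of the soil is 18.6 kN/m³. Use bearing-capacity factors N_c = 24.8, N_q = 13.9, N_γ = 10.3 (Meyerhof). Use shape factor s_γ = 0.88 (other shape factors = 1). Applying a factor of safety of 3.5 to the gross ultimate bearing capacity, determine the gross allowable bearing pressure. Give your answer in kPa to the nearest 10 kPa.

Effective surcharge at the founding depth q = γ·D_f = 18.6 × 3 = 55.8 kPa.
q_ult = q·N_q + 0.5·γ·B·N_γ·s_γ
     = 55.8 × 13.9 + 0.5 × 18.6 × 2.7 × 10.3 × 0.88
     = 775.62 + 227.6 = 1003.2 kPa.
q_all = q_ult / FS = 1003.2 / 3.5 = 286.63 kPa.

q_all ≈ 290 kPa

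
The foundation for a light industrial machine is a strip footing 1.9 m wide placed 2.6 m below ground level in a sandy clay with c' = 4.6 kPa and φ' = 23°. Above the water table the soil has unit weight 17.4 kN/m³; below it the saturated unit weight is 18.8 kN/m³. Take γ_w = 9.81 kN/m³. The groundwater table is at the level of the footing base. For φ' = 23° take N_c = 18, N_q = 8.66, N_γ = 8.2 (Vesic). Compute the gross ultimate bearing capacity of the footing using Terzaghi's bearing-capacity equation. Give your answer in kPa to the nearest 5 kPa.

q_ult ≈ 545 kPa

q = γ·D_f = 17.4 × 2.6 = 45.24 kPa.
For the ½γBN_γ term take γ' = 18.8 − 9.81 = 8.99 kN/m³ (soil below base is submerged).
c·N_c = 4.6 × 18 = 82.8 kPa
q·N_q = 45.24 × 8.66 = 391.78 kPa
0.5·γ·B·N_γ = 0.5 × 8.99 × 1.9 × 8.2 = 70.032 kPa
q_ult = 82.8 + 391.78 + 70.032 = 544.61 kPa.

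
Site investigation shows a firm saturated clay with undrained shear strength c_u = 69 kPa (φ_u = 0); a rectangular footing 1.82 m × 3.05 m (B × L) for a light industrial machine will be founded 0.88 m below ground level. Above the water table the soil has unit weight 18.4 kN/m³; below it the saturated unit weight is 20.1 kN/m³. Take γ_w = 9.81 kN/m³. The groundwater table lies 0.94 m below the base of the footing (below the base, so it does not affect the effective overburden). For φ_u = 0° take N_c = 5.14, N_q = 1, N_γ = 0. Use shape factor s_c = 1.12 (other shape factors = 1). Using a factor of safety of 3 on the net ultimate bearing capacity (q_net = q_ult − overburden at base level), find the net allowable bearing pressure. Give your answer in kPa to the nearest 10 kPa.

q_all(net) ≈ 130 kPa

Overburden at base level: q = 18.4 × 0.88 = 16.192 kPa.
Cohesion term c·N_c·s_c = 69 × 5.14 × 1.12 = 397.22 kPa; surcharge term q·N_q = 16.192 × 1 = 16.192 kPa.
q_ult = 397.22 + 16.192 = 413.41 kPa.
q_net = 413.41 − 16.192 = 397.22 kPa.
q_all(net) = 397.22 / 3 = 132.41 kPa.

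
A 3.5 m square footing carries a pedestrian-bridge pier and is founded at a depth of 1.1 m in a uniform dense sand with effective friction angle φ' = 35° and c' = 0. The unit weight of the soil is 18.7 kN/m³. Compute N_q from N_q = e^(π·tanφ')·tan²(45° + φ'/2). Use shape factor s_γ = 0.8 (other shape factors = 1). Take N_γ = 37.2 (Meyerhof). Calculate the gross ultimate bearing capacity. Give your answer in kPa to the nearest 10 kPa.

tan35° = 0.7002, so N_q = e^(π×0.7002)·tan²(62.5°) = 9.023 × 3.69 = 33.3.
q = γ·D_f = 18.7 × 1.1 = 20.57 kPa.
q·N_q = 20.57 × 33.296 = 684.9 kPa
0.5·γ·B·N_γ·s_γ = 0.5 × 18.7 × 3.5 × 37.2 × 0.8 = 973.9 kPa
q_ult = 684.9 + 973.9 = 1658.8 kPa.

q_ult ≈ 1660 kPa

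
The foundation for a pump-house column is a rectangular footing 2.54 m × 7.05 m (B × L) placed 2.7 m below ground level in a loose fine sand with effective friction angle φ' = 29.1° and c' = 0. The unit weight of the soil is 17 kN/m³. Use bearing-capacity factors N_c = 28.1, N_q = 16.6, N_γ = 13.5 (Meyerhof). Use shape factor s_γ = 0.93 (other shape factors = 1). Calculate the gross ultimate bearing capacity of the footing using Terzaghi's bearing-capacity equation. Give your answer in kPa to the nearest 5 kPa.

q_ult ≈ 1035 kPa

Overburden at base level: q = 17 × 2.7 = 45.9 kPa.
Surcharge term q·N_q = 45.9 × 16.6 = 761.94 kPa; self-weight term 0.5·γ·B·N_γ·s_γ = 0.5 × 17 × 2.54 × 13.5 × 0.93 = 271.06 kPa.
q_ult = 761.94 + 271.06 = 1033 kPa.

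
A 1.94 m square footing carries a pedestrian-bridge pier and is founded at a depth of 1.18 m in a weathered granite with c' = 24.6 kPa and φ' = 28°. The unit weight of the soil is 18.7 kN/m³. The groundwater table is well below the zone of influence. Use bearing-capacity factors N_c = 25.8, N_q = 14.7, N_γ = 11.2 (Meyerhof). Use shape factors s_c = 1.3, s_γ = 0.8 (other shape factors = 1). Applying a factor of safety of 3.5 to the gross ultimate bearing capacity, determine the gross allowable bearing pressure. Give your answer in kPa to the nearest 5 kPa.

Effective surcharge at the founding depth q = γ·D_f = 18.7 × 1.18 = 22.066 kPa.
q_ult = c·N_c·s_c + q·N_q + 0.5·γ·B·N_γ·s_γ
     = 24.6 × 25.8 × 1.3 + 22.066 × 14.7 + 0.5 × 18.7 × 1.94 × 11.2 × 0.8
     = 825.08 + 324.37 + 162.53 = 1312 kPa.
q_all = q_ult / FS = 1312 / 3.5 = 374.85 kPa.

q_all ≈ 375 kPa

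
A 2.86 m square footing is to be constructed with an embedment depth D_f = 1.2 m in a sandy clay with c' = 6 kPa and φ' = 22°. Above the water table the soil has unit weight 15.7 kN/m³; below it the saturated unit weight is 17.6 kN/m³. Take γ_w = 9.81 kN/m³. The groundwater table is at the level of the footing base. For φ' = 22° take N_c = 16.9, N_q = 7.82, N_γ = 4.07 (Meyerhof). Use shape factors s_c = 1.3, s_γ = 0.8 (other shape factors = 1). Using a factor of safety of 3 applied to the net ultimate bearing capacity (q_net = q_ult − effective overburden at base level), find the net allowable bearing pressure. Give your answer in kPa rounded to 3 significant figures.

q = γ·D_f = 15.7 × 1.2 = 18.84 kPa.
For the ½γBN_γ term take γ' = 17.6 − 9.81 = 7.79 kN/m³ (soil below base is submerged).
c·N_c·s_c = 6 × 16.9 × 1.3 = 131.82 kPa
q·N_q = 18.84 × 7.82 = 147.33 kPa
0.5·γ·B·N_γ·s_γ = 0.5 × 7.79 × 2.86 × 4.07 × 0.8 = 36.271 kPa
q_ult = 131.82 + 147.33 + 36.271 = 315.42 kPa.
Net ultimate: q_net = 315.42 − 18.84 = 296.58 kPa.
q_all(net) = 296.58 / 3 = 98.86 kPa.

q_all(net) ≈ 98.9 kPa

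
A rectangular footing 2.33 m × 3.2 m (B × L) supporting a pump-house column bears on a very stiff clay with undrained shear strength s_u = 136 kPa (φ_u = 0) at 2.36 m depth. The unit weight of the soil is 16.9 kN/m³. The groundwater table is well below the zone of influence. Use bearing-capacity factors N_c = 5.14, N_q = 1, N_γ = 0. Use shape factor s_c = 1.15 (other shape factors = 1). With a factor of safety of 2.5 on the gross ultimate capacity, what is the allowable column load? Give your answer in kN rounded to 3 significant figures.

P_all ≈ 2520 kN

q = γ·D_f = 16.9 × 2.36 = 39.884 kPa.
c·N_c·s_c = 136 × 5.14 × 1.15 = 803.9 kPa
q·N_q = 39.884 × 1 = 39.884 kPa
q_ult = 803.9 + 39.884 = 843.78 kPa.
Gross allowable pressure q_all = 843.78 / 2.5 = 337.51 kPa.
Footing area = 7.456 m², so allowable column load = 337.51 × 7.456 = 2516.5 kN.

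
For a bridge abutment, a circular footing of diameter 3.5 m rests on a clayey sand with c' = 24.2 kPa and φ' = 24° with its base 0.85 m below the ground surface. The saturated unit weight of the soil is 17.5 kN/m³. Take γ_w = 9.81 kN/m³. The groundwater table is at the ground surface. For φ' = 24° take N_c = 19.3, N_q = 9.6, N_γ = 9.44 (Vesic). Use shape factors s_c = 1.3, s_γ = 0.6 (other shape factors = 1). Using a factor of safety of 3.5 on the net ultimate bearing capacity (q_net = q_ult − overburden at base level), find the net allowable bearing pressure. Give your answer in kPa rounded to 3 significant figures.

q_all(net) ≈ 211 kPa

With the water table at the surface the whole profile is submerged: γ' = 17.5 − 9.81 = 7.69 kN/m³, so q = γ'·D_f = 6.5365 kPa; the same γ' applies in the ½γBN_γ term.
q_ult = c·N_c·s_c + q·N_q + 0.5·γ·B·N_γ·s_γ
     = 24.2 × 19.3 × 1.3 + 6.5365 × 9.6 + 0.5 × 7.69 × 3.5 × 9.44 × 0.6
     = 607.18 + 62.75 + 76.223 = 746.15 kPa.
q_net = 746.15 − 6.5365 = 739.62 kPa.
q_all(net) = 739.62 / 3.5 = 211.32 kPa.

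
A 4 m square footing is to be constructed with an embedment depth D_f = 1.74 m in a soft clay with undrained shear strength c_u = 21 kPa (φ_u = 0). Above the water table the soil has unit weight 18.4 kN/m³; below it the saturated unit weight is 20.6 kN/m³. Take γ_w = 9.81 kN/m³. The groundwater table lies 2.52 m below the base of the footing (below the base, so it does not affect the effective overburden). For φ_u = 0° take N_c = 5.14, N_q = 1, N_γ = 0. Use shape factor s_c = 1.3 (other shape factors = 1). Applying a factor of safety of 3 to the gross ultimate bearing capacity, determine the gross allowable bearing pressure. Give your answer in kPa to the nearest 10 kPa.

q_all ≈ 60 kPa

Overburden at base level: q = 18.4 × 1.74 = 32.016 kPa.
Cohesion term c·N_c·s_c = 21 × 5.14 × 1.3 = 140.32 kPa; surcharge term q·N_q = 32.016 × 1 = 32.016 kPa.
q_ult = 140.32 + 32.016 = 172.34 kPa.
q_all = q_ult / FS = 172.34 / 3 = 57.446 kPa.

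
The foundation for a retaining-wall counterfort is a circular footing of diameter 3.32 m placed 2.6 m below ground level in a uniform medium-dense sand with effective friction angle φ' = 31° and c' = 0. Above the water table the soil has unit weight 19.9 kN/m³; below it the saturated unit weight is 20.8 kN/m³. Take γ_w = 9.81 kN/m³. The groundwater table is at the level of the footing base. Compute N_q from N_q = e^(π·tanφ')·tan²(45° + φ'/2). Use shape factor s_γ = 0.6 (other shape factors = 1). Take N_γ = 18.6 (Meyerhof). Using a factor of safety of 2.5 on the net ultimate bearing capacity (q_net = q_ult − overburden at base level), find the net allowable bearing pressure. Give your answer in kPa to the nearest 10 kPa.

q_all(net) ≈ 490 kPa

N_q = e^(π·tan31°)·tan²(60.5°) = 20.63.
Overburden at base level: q = 19.9 × 2.6 = 51.74 kPa.
Below the base the soil is submerged, so the ½γBN_γ term uses γ' = 20.8 − 9.81 = 10.99 kN/m³.
Surcharge term q·N_q = 51.74 × 20.631 = 1067.4 kPa; self-weight term 0.5·γ·B·N_γ·s_γ = 0.5 × 10.99 × 3.32 × 18.6 × 0.6 = 203.6 kPa.
q_ult = 1067.4 + 203.6 = 1271 kPa.
q_net = 1271 − 51.74 = 1219.3 kPa.
q_all(net) = 1219.3 / 2.5 = 487.72 kPa.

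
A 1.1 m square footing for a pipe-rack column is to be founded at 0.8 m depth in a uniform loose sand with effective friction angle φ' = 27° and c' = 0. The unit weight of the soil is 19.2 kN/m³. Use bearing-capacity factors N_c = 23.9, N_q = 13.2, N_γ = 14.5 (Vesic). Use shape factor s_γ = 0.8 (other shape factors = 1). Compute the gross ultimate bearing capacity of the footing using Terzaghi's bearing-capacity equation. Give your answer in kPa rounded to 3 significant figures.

Overburden at base level: q = 19.2 × 0.8 = 15.36 kPa.
Surcharge term q·N_q = 15.36 × 13.2 = 202.75 kPa; self-weight term 0.5·γ·B·N_γ·s_γ = 0.5 × 19.2 × 1.1 × 14.5 × 0.8 = 122.5 kPa.
q_ult = 202.75 + 122.5 = 325.25 kPa.

q_ult ≈ 325 kPa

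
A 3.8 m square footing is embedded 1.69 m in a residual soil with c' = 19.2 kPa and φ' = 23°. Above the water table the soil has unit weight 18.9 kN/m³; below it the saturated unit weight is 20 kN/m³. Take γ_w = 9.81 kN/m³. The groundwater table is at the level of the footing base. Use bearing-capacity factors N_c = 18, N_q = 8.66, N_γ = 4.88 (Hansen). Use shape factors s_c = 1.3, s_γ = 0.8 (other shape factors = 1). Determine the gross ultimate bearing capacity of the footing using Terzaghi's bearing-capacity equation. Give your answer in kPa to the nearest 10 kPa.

q_ult ≈ 800 kPa

Overburden at base level: q = 18.9 × 1.69 = 31.941 kPa.
Below the base the soil is submerged, so the ½γBN_γ term uses γ' = 20 − 9.81 = 10.19 kN/m³.
Cohesion term c·N_c·s_c = 19.2 × 18 × 1.3 = 449.28 kPa; surcharge term q·N_q = 31.941 × 8.66 = 276.61 kPa; self-weight term 0.5·γ·B·N_γ·s_γ = 0.5 × 10.19 × 3.8 × 4.88 × 0.8 = 75.585 kPa.
q_ult = 449.28 + 276.61 + 75.585 = 801.47 kPa.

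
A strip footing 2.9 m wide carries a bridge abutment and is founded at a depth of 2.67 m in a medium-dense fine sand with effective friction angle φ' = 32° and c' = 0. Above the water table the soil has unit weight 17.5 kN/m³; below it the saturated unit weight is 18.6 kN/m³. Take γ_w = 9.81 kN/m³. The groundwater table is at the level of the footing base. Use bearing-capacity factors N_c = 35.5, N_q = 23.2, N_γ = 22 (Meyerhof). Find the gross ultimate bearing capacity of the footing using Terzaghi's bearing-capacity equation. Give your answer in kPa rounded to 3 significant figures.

q_ult ≈ 1360 kPa

Effective surcharge at the founding depth q = γ·D_f = 17.5 × 2.67 = 46.725 kPa.
The water table coincides with the base, so in the self-weight term γ → γ' = 8.79 kN/m³.
q_ult = q·N_q + 0.5·γ·B·N_γ
     = 46.725 × 23.2 + 0.5 × 8.79 × 2.9 × 22
     = 1084 + 280.4 = 1364.4 kPa.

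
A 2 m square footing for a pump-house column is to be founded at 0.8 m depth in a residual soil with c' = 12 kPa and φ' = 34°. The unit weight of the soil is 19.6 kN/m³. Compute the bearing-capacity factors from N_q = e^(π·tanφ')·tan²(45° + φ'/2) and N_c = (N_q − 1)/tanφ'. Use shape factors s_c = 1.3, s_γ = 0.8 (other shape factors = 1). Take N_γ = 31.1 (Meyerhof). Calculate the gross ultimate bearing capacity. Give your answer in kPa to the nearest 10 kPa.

tan34° = 0.6745, so N_q = e^(π×0.6745)·tan²(62°) = 8.323 × 3.537 = 29.44.
N_c = (29.44 − 1)/tan34° = 42.16.
q = γ·D_f = 19.6 × 0.8 = 15.68 kPa.
c·N_c·s_c = 12 × 42.164 × 1.3 = 657.75 kPa
q·N_q = 15.68 × 29.44 = 461.62 kPa
0.5·γ·B·N_γ·s_γ = 0.5 × 19.6 × 2 × 31.1 × 0.8 = 487.65 kPa
q_ult = 657.75 + 461.62 + 487.65 = 1607 kPa.

q_ult ≈ 1610 kPa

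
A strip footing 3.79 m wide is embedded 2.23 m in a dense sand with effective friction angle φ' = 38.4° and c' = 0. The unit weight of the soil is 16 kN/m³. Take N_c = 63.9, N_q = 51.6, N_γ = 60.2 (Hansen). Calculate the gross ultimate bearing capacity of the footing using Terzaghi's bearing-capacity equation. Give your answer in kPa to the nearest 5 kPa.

q = γ·D_f = 16 × 2.23 = 35.68 kPa.
q·N_q = 35.68 × 51.6 = 1841.1 kPa
0.5·γ·B·N_γ = 0.5 × 16 × 3.79 × 60.2 = 1825.3 kPa
q_ult = 1841.1 + 1825.3 = 3666.4 kPa.

q_ult ≈ 3665 kPa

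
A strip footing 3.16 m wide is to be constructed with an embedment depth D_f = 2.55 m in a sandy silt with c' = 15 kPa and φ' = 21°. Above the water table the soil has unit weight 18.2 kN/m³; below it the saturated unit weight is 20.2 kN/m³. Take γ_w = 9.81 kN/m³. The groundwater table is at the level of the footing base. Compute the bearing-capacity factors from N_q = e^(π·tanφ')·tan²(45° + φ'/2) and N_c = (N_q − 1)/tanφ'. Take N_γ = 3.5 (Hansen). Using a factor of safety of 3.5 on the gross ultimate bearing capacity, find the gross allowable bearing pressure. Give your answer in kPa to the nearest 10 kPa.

q_all ≈ 180 kPa

N_q = e^(π·tan21°)·tan²(55.5°) = 7.07; N_c = (N_q − 1)/tanφ' = 15.81.
Overburden at base level: q = 18.2 × 2.55 = 46.41 kPa.
Below the base the soil is submerged, so the ½γBN_γ term uses γ' = 20.2 − 9.81 = 10.39 kN/m³.
Cohesion term c·N_c = 15 × 15.815 = 237.22 kPa; surcharge term q·N_q = 46.41 × 7.0708 = 328.15 kPa; self-weight term 0.5·γ·B·N_γ = 0.5 × 10.39 × 3.16 × 3.5 = 57.457 kPa.
q_ult = 237.22 + 328.15 + 57.457 = 622.83 kPa.
q_all = 622.83 / 3.5 = 177.95 kPa.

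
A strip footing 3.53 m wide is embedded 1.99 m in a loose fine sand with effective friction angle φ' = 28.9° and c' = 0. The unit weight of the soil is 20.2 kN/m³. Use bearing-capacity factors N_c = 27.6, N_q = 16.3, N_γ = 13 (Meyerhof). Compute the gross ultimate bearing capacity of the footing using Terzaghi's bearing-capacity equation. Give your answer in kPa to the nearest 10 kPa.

Overburden at base level: q = 20.2 × 1.99 = 40.198 kPa.
Surcharge term q·N_q = 40.198 × 16.3 = 655.23 kPa; self-weight term 0.5·γ·B·N_γ = 0.5 × 20.2 × 3.53 × 13 = 463.49 kPa.
q_ult = 655.23 + 463.49 = 1118.7 kPa.

q_ult ≈ 1120 kPa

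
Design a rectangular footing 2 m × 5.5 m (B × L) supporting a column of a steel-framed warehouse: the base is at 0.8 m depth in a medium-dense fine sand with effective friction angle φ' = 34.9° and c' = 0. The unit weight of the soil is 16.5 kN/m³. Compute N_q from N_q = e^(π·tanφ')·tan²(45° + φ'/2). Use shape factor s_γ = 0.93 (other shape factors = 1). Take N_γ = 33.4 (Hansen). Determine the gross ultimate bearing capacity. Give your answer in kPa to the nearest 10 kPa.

tan34.9° = 0.6976, so N_q = e^(π×0.6976)·tan²(62.45°) = 8.95 × 3.674 = 32.89.
q = γ·D_f = 16.5 × 0.8 = 13.2 kPa.
q·N_q = 13.2 × 32.885 = 434.08 kPa
0.5·γ·B·N_γ·s_γ = 0.5 × 16.5 × 2 × 33.4 × 0.93 = 512.52 kPa
q_ult = 434.08 + 512.52 = 946.61 kPa.

q_ult ≈ 950 kPa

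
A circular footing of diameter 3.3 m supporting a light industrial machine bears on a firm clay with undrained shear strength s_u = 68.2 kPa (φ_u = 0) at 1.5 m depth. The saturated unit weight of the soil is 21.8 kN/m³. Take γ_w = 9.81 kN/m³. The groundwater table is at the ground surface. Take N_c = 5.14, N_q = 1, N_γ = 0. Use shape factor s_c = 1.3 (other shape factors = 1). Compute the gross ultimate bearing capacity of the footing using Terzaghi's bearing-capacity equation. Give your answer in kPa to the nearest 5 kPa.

q_ult ≈ 475 kPa

With the water table at the surface the whole profile is submerged: γ' = 21.8 − 9.81 = 11.99 kN/m³, so q = γ'·D_f = 17.985 kPa.
q_ult = c·N_c·s_c + q·N_q
     = 68.2 × 5.14 × 1.3 + 17.985 × 1
     = 455.71 + 17.985 = 473.7 kPa.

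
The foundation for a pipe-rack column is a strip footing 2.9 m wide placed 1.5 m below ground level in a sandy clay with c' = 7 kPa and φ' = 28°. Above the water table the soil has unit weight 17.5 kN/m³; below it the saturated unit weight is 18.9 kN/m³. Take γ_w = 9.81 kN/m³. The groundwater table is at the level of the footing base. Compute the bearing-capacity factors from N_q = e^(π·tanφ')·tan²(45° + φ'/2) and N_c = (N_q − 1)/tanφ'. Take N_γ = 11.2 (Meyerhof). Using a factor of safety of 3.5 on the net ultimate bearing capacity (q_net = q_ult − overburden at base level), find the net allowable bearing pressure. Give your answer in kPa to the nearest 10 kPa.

N_q = e^(π·tan28°)·tan²(59°) = 14.72; N_c = (N_q − 1)/tanφ' = 25.8.
Overburden at base level: q = 17.5 × 1.5 = 26.25 kPa.
Below the base the soil is submerged, so the ½γBN_γ term uses γ' = 18.9 − 9.81 = 9.09 kN/m³.
Cohesion term c·N_c = 7 × 25.803 = 180.62 kPa; surcharge term q·N_q = 26.25 × 14.72 = 386.4 kPa; self-weight term 0.5·γ·B·N_γ = 0.5 × 9.09 × 2.9 × 11.2 = 147.62 kPa.
q_ult = 180.62 + 386.4 + 147.62 = 714.64 kPa.
q_net = 714.64 − 26.25 = 688.39 kPa.
q_all(net) = 688.39 / 3.5 = 196.68 kPa.

q_all(net) ≈ 200 kPa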